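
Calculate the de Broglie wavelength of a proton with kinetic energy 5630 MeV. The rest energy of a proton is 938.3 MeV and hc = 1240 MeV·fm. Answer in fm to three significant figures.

λ = 0.191 fm

Total energy E = KE + m₀c² = 5630 + 938.3 = 6568.3 MeV.
(pc)² = E² − (m₀c²)² = (6568.3)² − (938.3)² = 4.226 × 10⁷ MeV², so pc = 6501 MeV.
λ = hc/(pc) = 1240 MeV·fm / 6501 MeV = 0.191 fm.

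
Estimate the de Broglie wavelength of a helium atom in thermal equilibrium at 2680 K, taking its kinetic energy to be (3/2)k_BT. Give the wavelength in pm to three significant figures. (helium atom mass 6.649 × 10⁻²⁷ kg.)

KE = (3/2)k_BT = 1.5 × 1.381 × 10⁻²³ × 2680 = 5.552 × 10⁻²⁰ J.
p = √(2mKE) = √(2 × 6.649 × 10⁻²⁷ × 5.552 × 10⁻²⁰) = 2.717 × 10⁻²³ kg·m/s.
λ = h/p = 2.44 × 10⁻¹¹ m = 24.4 pm.

λ = 24.4 pm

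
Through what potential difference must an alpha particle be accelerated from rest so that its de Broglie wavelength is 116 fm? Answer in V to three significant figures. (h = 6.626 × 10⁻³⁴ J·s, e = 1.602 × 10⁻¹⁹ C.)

V = 7660 V

p = h/λ = 6.626 × 10⁻³⁴ / 1.160 × 10⁻¹³ = 5.712 × 10⁻²¹ kg·m/s.
KE = p²/(2m) = 2.455 × 10⁻¹⁵ J.
V = KE/2e = 2.455 × 10⁻¹⁵ / (2 × 1.602 × 10⁻¹⁹) = 7660 V.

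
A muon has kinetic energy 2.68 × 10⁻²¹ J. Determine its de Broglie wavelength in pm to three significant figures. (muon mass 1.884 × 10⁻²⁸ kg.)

λ = 659 pm

p = √(2mKE) = √(2 × 1.884 × 10⁻²⁸ × 2.680 × 10⁻²¹) = 1.005 × 10⁻²⁴ kg·m/s.
λ = h/p = 6.626 × 10⁻³⁴ / 1.005 × 10⁻²⁴ = 6.59 × 10⁻¹⁰ m = 659 pm.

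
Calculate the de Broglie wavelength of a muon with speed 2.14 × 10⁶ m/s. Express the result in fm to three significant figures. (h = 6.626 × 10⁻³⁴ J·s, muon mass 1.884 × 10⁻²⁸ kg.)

p = mv = 1.884 × 10⁻²⁸ × 2.14 × 10⁶ = 4.032 × 10⁻²² kg·m/s.
λ = h/p = 6.626 × 10⁻³⁴ / 4.032 × 10⁻²² = 1.64 × 10⁻¹² m = 1640 fm.

λ = 1640 fm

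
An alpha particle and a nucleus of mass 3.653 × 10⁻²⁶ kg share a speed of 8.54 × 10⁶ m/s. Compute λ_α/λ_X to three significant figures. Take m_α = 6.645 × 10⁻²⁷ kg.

At fixed v, p = mv so λ = h/(mv) ∝ 1/m.
λ_α/λ_X = m_X/m_α = 3.653 × 10⁻²⁶/6.645 × 10⁻²⁷ = 5.50.

λ_α/λ_X = 5.50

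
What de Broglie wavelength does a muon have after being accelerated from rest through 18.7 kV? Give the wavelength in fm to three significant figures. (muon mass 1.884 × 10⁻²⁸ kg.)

λ = 624 fm

KE = eV = 1.602 × 10⁻¹⁹ × 1.870 × 10⁴ = 2.996 × 10⁻¹⁵ J.
p = √(2mKE) = √(2 × 1.884 × 10⁻²⁸ × 2.996 × 10⁻¹⁵) = 1.062 × 10⁻²¹ kg·m/s.
λ = h/p = 6.626 × 10⁻³⁴ / 1.062 × 10⁻²¹ = 6.24 × 10⁻¹³ m = 624 fm.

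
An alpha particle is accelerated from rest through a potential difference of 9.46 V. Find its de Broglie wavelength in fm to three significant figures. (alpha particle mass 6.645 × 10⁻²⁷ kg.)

KE = 2eV = 2 × 1.602 × 10⁻¹⁹ × 9.460 = 3.031 × 10⁻¹⁸ J.
p = √(2mKE) = √(2 × 6.645 × 10⁻²⁷ × 3.031 × 10⁻¹⁸) = 2.007 × 10⁻²² kg·m/s.
λ = h/p = 6.626 × 10⁻³⁴ / 2.007 × 10⁻²² = 3.30 × 10⁻¹² m = 3300 fm.

λ = 3300 fm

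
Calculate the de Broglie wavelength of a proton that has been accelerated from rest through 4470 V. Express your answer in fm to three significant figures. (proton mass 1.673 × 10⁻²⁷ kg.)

λ = 428 fm

KE = eV = 1.602 × 10⁻¹⁹ × 4470 = 7.161 × 10⁻¹⁶ J.
p = √(2mKE) = √(2 × 1.673 × 10⁻²⁷ × 7.161 × 10⁻¹⁶) = 1.548 × 10⁻²¹ kg·m/s.
λ = h/p = 6.626 × 10⁻³⁴ / 1.548 × 10⁻²¹ = 4.28 × 10⁻¹³ m = 428 fm.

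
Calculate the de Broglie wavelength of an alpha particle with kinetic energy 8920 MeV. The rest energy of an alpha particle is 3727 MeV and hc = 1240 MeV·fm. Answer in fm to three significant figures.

Total energy E = KE + m₀c² = 8920 + 3727 = 12647 MeV.
(pc)² = E² − (m₀c²)² = (12647)² − (3727)² = 1.461 × 10⁸ MeV², so pc = 1.209 × 10⁴ MeV.
λ = hc/(pc) = 1240 MeV·fm / 1.209 × 10⁴ MeV = 0.103 fm.

λ = 0.103 fm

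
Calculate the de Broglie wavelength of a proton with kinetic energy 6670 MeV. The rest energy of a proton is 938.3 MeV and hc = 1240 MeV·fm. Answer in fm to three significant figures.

λ = 0.164 fm

Total energy E = KE + m₀c² = 6670 + 938.3 = 7608.3 MeV.
(pc)² = E² − (m₀c²)² = (7608.3)² − (938.3)² = 5.701 × 10⁷ MeV², so pc = 7550 MeV.
λ = hc/(pc) = 1240 MeV·fm / 7550 MeV = 0.164 fm.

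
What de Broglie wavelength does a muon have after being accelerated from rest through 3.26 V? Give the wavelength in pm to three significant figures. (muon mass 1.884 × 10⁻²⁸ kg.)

λ = 47.2 pm

KE = eV = 1.602 × 10⁻¹⁹ × 3.260 = 5.223 × 10⁻¹⁹ J.
p = √(2mKE) = √(2 × 1.884 × 10⁻²⁸ × 5.223 × 10⁻¹⁹) = 1.403 × 10⁻²³ kg·m/s.
λ = h/p = 6.626 × 10⁻³⁴ / 1.403 × 10⁻²³ = 4.72 × 10⁻¹¹ m = 47.2 pm.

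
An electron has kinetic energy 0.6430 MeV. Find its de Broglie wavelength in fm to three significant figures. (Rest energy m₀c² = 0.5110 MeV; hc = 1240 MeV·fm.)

Total energy E = KE + m₀c² = 0.6430 + 0.5110 = 1.1540 MeV.
(pc)² = E² − (m₀c²)² = (1.1540)² − (0.5110)² = 1.071 MeV², so pc = 1.035 MeV.
λ = hc/(pc) = 1240 MeV·fm / 1.035 MeV = 1200 fm.

λ = 1200 fm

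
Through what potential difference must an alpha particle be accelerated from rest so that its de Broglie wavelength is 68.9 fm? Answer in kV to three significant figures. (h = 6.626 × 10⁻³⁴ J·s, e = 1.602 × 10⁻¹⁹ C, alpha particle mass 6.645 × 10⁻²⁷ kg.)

p = h/λ = 6.626 × 10⁻³⁴ / 6.890 × 10⁻¹⁴ = 9.617 × 10⁻²¹ kg·m/s.
KE = p²/(2m) = 6.959 × 10⁻¹⁵ J.
V = KE/2e = 6.959 × 10⁻¹⁵ / (2 × 1.602 × 10⁻¹⁹) = 21.7 kV.

V = 21.7 kV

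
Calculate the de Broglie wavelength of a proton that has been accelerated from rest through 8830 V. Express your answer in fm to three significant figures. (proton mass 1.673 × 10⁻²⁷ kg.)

λ = 305 fm

KE = eV = 1.602 × 10⁻¹⁹ × 8830 = 1.415 × 10⁻¹⁵ J.
p = √(2mKE) = √(2 × 1.673 × 10⁻²⁷ × 1.415 × 10⁻¹⁵) = 2.176 × 10⁻²¹ kg·m/s.
λ = h/p = 6.626 × 10⁻³⁴ / 2.176 × 10⁻²¹ = 3.05 × 10⁻¹³ m = 305 fm.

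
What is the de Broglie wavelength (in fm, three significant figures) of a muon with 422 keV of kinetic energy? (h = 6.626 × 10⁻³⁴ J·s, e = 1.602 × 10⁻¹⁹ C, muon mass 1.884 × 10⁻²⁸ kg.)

λ = 131 fm

KE = 422 keV = 6.760 × 10⁻¹⁴ J.
p = √(2mKE) = √(2 × 1.884 × 10⁻²⁸ × 6.760 × 10⁻¹⁴) = 5.047 × 10⁻²¹ kg·m/s.
λ = h/p = 6.626 × 10⁻³⁴ / 5.047 × 10⁻²¹ = 1.31 × 10⁻¹³ m = 131 fm.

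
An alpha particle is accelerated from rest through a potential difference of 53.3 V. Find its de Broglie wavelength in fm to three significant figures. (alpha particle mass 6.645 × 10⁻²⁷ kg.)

λ = 1390 fm

KE = 2eV = 2 × 1.602 × 10⁻¹⁹ × 53.30 = 1.708 × 10⁻¹⁷ J.
p = √(2mKE) = √(2 × 6.645 × 10⁻²⁷ × 1.708 × 10⁻¹⁷) = 4.764 × 10⁻²² kg·m/s.
λ = h/p = 6.626 × 10⁻³⁴ / 4.764 × 10⁻²² = 1.39 × 10⁻¹² m = 1390 fm.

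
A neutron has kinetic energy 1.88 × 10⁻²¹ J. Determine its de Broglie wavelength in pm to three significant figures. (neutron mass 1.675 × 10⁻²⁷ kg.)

λ = 264 pm

p = √(2mKE) = √(2 × 1.675 × 10⁻²⁷ × 1.880 × 10⁻²¹) = 2.510 × 10⁻²⁴ kg·m/s.
λ = h/p = 6.626 × 10⁻³⁴ / 2.510 × 10⁻²⁴ = 2.64 × 10⁻¹⁰ m = 264 pm.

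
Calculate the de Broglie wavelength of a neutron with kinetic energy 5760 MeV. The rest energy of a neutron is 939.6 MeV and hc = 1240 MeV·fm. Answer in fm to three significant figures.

λ = 0.187 fm

Total energy E = KE + m₀c² = 5760 + 939.6 = 6699.6 MeV.
(pc)² = E² − (m₀c²)² = (6699.6)² − (939.6)² = 4.400 × 10⁷ MeV², so pc = 6633 MeV.
λ = hc/(pc) = 1240 MeV·fm / 6633 MeV = 0.187 fm.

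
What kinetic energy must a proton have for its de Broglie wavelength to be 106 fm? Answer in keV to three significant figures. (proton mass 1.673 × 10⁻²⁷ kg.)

p = h/λ = 6.626 × 10⁻³⁴ / 1.060 × 10⁻¹³ = 6.251 × 10⁻²¹ kg·m/s.
KE = p²/(2m) = (6.251 × 10⁻²¹)² / (2 × 1.673 × 10⁻²⁷) = 1.168 × 10⁻¹⁴ J = 72.9 keV.

KE = 72.9 keV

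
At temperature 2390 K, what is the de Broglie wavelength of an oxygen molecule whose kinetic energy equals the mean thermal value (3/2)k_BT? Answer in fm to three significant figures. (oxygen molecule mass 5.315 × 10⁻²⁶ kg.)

λ = 9130 fm

KE = (3/2)k_BT = 1.5 × 1.381 × 10⁻²³ × 2390 = 4.951 × 10⁻²⁰ J.
p = √(2mKE) = √(2 × 5.315 × 10⁻²⁶ × 4.951 × 10⁻²⁰) = 7.255 × 10⁻²³ kg·m/s.
λ = h/p = 9.13 × 10⁻¹² m = 9130 fm.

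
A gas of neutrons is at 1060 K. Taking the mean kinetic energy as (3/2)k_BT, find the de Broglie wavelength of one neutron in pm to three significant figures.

λ = 77.3 pm

KE = (3/2)k_BT = 1.5 × 1.381 × 10⁻²³ × 1060 = 2.196 × 10⁻²⁰ J.
p = √(2mKE) = √(2 × 1.675 × 10⁻²⁷ × 2.196 × 10⁻²⁰) = 8.577 × 10⁻²⁴ kg·m/s.
λ = h/p = 7.73 × 10⁻¹¹ m = 77.3 pm.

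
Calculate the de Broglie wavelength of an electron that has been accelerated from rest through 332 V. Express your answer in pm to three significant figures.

KE = eV = 1.602 × 10⁻¹⁹ × 332.0 = 5.319 × 10⁻¹⁷ J.
p = √(2mKE) = √(2 × 9.109 × 10⁻³¹ × 5.319 × 10⁻¹⁷) = 9.844 × 10⁻²⁴ kg·m/s.
λ = h/p = 6.626 × 10⁻³⁴ / 9.844 × 10⁻²⁴ = 6.73 × 10⁻¹¹ m = 67.3 pm.

λ = 67.3 pm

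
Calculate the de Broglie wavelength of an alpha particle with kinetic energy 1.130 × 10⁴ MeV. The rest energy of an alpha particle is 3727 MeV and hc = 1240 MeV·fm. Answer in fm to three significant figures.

Total energy E = KE + m₀c² = 1.130 × 10⁴ + 3727 = 15027 MeV.
(pc)² = E² − (m₀c²)² = (15027)² − (3727)² = 2.119 × 10⁸ MeV², so pc = 1.456 × 10⁴ MeV.
λ = hc/(pc) = 1240 MeV·fm / 1.456 × 10⁴ MeV = 0.0852 fm.

λ = 0.0852 fm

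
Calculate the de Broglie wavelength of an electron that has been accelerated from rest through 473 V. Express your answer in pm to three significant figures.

λ = 56.4 pm

KE = eV = 1.602 × 10⁻¹⁹ × 473.0 = 7.577 × 10⁻¹⁷ J.
p = √(2mKE) = √(2 × 9.109 × 10⁻³¹ × 7.577 × 10⁻¹⁷) = 1.175 × 10⁻²³ kg·m/s.
λ = h/p = 6.626 × 10⁻³⁴ / 1.175 × 10⁻²³ = 5.64 × 10⁻¹¹ m = 56.4 pm.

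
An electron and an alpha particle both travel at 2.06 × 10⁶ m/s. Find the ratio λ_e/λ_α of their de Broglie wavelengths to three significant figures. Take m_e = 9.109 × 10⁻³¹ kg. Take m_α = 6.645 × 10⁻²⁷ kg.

At fixed v, p = mv so λ = h/(mv) ∝ 1/m.
λ_e/λ_α = m_α/m_e = 6.645 × 10⁻²⁷/9.109 × 10⁻³¹ = 7290.

λ_e/λ_α = 7290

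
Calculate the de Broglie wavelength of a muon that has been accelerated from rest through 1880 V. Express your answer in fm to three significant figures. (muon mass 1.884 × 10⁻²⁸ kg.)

λ = 1970 fm

KE = eV = 1.602 × 10⁻¹⁹ × 1880 = 3.012 × 10⁻¹⁶ J.
p = √(2mKE) = √(2 × 1.884 × 10⁻²⁸ × 3.012 × 10⁻¹⁶) = 3.369 × 10⁻²² kg·m/s.
λ = h/p = 6.626 × 10⁻³⁴ / 3.369 × 10⁻²² = 1.97 × 10⁻¹² m = 1970 fm.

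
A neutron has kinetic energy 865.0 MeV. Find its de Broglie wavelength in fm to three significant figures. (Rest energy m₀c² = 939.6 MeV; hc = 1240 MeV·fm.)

λ = 0.805 fm

Total energy E = KE + m₀c² = 865.0 + 939.6 = 1804.6 MeV.
(pc)² = E² − (m₀c²)² = (1804.6)² − (939.6)² = 2.374 × 10⁶ MeV², so pc = 1541 MeV.
λ = hc/(pc) = 1240 MeV·fm / 1541 MeV = 0.805 fm.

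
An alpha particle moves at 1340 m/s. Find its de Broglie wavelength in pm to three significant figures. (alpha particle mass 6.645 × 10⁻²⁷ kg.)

λ = 74.4 pm

p = mv = 6.645 × 10⁻²⁷ × 1340 = 8.904 × 10⁻²⁴ kg·m/s.
λ = h/p = 6.626 × 10⁻³⁴ / 8.904 × 10⁻²⁴ = 7.44 × 10⁻¹¹ m = 74.4 pm.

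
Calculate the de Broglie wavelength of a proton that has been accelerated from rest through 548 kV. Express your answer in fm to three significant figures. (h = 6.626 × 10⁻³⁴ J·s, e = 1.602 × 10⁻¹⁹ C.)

KE = eV = 1.602 × 10⁻¹⁹ × 5.480 × 10⁵ = 8.779 × 10⁻¹⁴ J.
p = √(2mKE) = √(2 × 1.673 × 10⁻²⁷ × 8.779 × 10⁻¹⁴) = 1.714 × 10⁻²⁰ kg·m/s.
λ = h/p = 6.626 × 10⁻³⁴ / 1.714 × 10⁻²⁰ = 3.87 × 10⁻¹⁴ m = 38.7 fm.

λ = 38.7 fm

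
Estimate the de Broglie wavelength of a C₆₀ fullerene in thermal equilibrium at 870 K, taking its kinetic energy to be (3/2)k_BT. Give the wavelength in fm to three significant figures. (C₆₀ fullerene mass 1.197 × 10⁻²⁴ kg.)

λ = 3190 fm

KE = (3/2)k_BT = 1.5 × 1.381 × 10⁻²³ × 870 = 1.802 × 10⁻²⁰ J.
p = √(2mKE) = √(2 × 1.197 × 10⁻²⁴ × 1.802 × 10⁻²⁰) = 2.077 × 10⁻²² kg·m/s.
λ = h/p = 3.19 × 10⁻¹² m = 3190 fm.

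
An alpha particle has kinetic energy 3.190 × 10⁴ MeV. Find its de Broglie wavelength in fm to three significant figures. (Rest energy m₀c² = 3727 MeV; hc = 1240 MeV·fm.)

Total energy E = KE + m₀c² = 3.190 × 10⁴ + 3727 = 35627 MeV.
(pc)² = E² − (m₀c²)² = (35627)² − (3727)² = 1.255 × 10⁹ MeV², so pc = 3.543 × 10⁴ MeV.
λ = hc/(pc) = 1240 MeV·fm / 3.543 × 10⁴ MeV = 0.0350 fm.

λ = 0.0350 fm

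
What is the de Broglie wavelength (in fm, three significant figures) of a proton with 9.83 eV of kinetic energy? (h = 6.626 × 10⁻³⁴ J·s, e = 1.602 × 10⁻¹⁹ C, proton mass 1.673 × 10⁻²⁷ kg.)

λ = 9130 fm

KE = 9.83 eV = 1.575 × 10⁻¹⁸ J.
p = √(2mKE) = √(2 × 1.673 × 10⁻²⁷ × 1.575 × 10⁻¹⁸) = 7.259 × 10⁻²³ kg·m/s.
λ = h/p = 6.626 × 10⁻³⁴ / 7.259 × 10⁻²³ = 9.13 × 10⁻¹² m = 9130 fm.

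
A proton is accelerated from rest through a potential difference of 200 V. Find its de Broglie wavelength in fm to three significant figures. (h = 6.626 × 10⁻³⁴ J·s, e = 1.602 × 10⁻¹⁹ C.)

λ = 2020 fm

KE = eV = 1.602 × 10⁻¹⁹ × 200.0 = 3.204 × 10⁻¹⁷ J.
p = √(2mKE) = √(2 × 1.673 × 10⁻²⁷ × 3.204 × 10⁻¹⁷) = 3.274 × 10⁻²² kg·m/s.
λ = h/p = 6.626 × 10⁻³⁴ / 3.274 × 10⁻²² = 2.02 × 10⁻¹² m = 2020 fm.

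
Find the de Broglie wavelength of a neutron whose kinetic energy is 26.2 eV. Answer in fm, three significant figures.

KE = 26.2 eV = 4.197 × 10⁻¹⁸ J.
p = √(2mKE) = √(2 × 1.675 × 10⁻²⁷ × 4.197 × 10⁻¹⁸) = 1.186 × 10⁻²² kg·m/s.
λ = h/p = 6.626 × 10⁻³⁴ / 1.186 × 10⁻²² = 5.59 × 10⁻¹² m = 5590 fm.

λ = 5590 fm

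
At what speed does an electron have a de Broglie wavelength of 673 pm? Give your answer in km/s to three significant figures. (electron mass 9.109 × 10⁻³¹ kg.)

p = h/λ = 6.626 × 10⁻³⁴ / 6.730 × 10⁻¹⁰ = 9.845 × 10⁻²⁵ kg·m/s.
v = p/m = 9.845 × 10⁻²⁵ / 9.109 × 10⁻³¹ = 1.08 × 10⁶ m/s = 1080 km/s.

v = 1080 km/s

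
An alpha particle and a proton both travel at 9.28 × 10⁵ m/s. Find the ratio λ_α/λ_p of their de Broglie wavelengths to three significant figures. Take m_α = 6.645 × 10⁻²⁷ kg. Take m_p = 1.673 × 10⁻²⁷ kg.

λ_α/λ_p = 0.252

At fixed v, p = mv so λ = h/(mv) ∝ 1/m.
λ_α/λ_p = m_p/m_α = 1.673 × 10⁻²⁷/6.645 × 10⁻²⁷ = 0.252.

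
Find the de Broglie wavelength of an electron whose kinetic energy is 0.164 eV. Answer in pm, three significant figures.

KE = 0.164 eV = 2.627 × 10⁻²⁰ J.
p = √(2mKE) = √(2 × 9.109 × 10⁻³¹ × 2.627 × 10⁻²⁰) = 2.188 × 10⁻²⁵ kg·m/s.
λ = h/p = 6.626 × 10⁻³⁴ / 2.188 × 10⁻²⁵ = 3.03 × 10⁻⁹ m = 3030 pm.

λ = 3030 pm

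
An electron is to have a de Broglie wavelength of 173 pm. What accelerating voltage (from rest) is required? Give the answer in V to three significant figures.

p = h/λ = 6.626 × 10⁻³⁴ / 1.730 × 10⁻¹⁰ = 3.830 × 10⁻²⁴ kg·m/s.
KE = p²/(2m) = 8.052 × 10⁻¹⁸ J.
V = KE/e = 8.052 × 10⁻¹⁸ / (1.602 × 10⁻¹⁹) = 50.3 V.

V = 50.3 V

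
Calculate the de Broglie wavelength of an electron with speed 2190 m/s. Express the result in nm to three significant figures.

p = mv = 9.109 × 10⁻³¹ × 2190 = 1.995 × 10⁻²⁷ kg·m/s.
λ = h/p = 6.626 × 10⁻³⁴ / 1.995 × 10⁻²⁷ = 3.32 × 10⁻⁷ m = 332 nm.

λ = 332 nm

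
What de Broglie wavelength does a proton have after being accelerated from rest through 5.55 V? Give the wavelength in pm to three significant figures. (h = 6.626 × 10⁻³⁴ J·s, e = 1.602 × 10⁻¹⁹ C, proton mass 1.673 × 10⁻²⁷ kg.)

KE = eV = 1.602 × 10⁻¹⁹ × 5.550 = 8.891 × 10⁻¹⁹ J.
p = √(2mKE) = √(2 × 1.673 × 10⁻²⁷ × 8.891 × 10⁻¹⁹) = 5.454 × 10⁻²³ kg·m/s.
λ = h/p = 6.626 × 10⁻³⁴ / 5.454 × 10⁻²³ = 1.21 × 10⁻¹¹ m = 12.1 pm.

λ = 12.1 pm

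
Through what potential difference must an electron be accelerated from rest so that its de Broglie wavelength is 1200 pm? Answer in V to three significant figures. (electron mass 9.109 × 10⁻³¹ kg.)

p = h/λ = 6.626 × 10⁻³⁴ / 1.200 × 10⁻⁹ = 5.522 × 10⁻²⁵ kg·m/s.
KE = p²/(2m) = 1.674 × 10⁻¹⁹ J.
V = KE/e = 1.674 × 10⁻¹⁹ / (1.602 × 10⁻¹⁹) = 1.04 V.

V = 1.04 V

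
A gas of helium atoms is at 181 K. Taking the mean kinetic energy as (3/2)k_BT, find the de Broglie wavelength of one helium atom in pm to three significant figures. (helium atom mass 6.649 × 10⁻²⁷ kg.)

λ = 93.8 pm

KE = (3/2)k_BT = 1.5 × 1.381 × 10⁻²³ × 181 = 3.749 × 10⁻²¹ J.
p = √(2mKE) = √(2 × 6.649 × 10⁻²⁷ × 3.749 × 10⁻²¹) = 7.061 × 10⁻²⁴ kg·m/s.
λ = h/p = 9.38 × 10⁻¹¹ m = 93.8 pm.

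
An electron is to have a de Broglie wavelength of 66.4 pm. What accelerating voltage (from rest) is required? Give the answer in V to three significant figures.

p = h/λ = 6.626 × 10⁻³⁴ / 6.640 × 10⁻¹¹ = 9.979 × 10⁻²⁴ kg·m/s.
KE = p²/(2m) = 5.466 × 10⁻¹⁷ J.
V = KE/e = 5.466 × 10⁻¹⁷ / (1.602 × 10⁻¹⁹) = 341 V.

V = 341 V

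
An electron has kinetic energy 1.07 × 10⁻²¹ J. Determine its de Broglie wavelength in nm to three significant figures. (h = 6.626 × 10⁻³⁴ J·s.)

λ = 15.0 nm

p = √(2mKE) = √(2 × 9.109 × 10⁻³¹ × 1.070 × 10⁻²¹) = 4.415 × 10⁻²⁶ kg·m/s.
λ = h/p = 6.626 × 10⁻³⁴ / 4.415 × 10⁻²⁶ = 1.50 × 10⁻⁸ m = 15.0 nm.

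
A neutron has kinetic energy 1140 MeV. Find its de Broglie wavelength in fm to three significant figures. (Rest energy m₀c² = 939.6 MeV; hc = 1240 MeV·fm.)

λ = 0.668 fm

Total energy E = KE + m₀c² = 1140 + 939.6 = 2079.6 MeV.
(pc)² = E² − (m₀c²)² = (2079.6)² − (939.6)² = 3.442 × 10⁶ MeV², so pc = 1855 MeV.
λ = hc/(pc) = 1240 MeV·fm / 1855 MeV = 0.668 fm.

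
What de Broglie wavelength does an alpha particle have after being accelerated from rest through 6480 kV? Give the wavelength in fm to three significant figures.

λ = 3.99 fm

KE = 2eV = 2 × 1.602 × 10⁻¹⁹ × 6.480 × 10⁶ = 2.076 × 10⁻¹² J.
p = √(2mKE) = √(2 × 6.645 × 10⁻²⁷ × 2.076 × 10⁻¹²) = 1.661 × 10⁻¹⁹ kg·m/s.
λ = h/p = 6.626 × 10⁻³⁴ / 1.661 × 10⁻¹⁹ = 3.99 × 10⁻¹⁵ m = 3.99 fm.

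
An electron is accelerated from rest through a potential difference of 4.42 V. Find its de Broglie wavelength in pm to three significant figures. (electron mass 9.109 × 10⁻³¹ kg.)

λ = 583 pm

KE = eV = 1.602 × 10⁻¹⁹ × 4.420 = 7.081 × 10⁻¹⁹ J.
p = √(2mKE) = √(2 × 9.109 × 10⁻³¹ × 7.081 × 10⁻¹⁹) = 1.136 × 10⁻²⁴ kg·m/s.
λ = h/p = 6.626 × 10⁻³⁴ / 1.136 × 10⁻²⁴ = 5.83 × 10⁻¹⁰ m = 583 pm.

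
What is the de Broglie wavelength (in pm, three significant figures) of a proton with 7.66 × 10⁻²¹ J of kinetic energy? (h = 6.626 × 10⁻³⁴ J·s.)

λ = 131 pm

p = √(2mKE) = √(2 × 1.673 × 10⁻²⁷ × 7.660 × 10⁻²¹) = 5.063 × 10⁻²⁴ kg·m/s.
λ = h/p = 6.626 × 10⁻³⁴ / 5.063 × 10⁻²⁴ = 1.31 × 10⁻¹⁰ m = 131 pm.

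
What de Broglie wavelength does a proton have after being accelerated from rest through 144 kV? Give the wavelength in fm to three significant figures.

λ = 75.4 fm

KE = eV = 1.602 × 10⁻¹⁹ × 1.440 × 10⁵ = 2.307 × 10⁻¹⁴ J.
p = √(2mKE) = √(2 × 1.673 × 10⁻²⁷ × 2.307 × 10⁻¹⁴) = 8.786 × 10⁻²¹ kg·m/s.
λ = h/p = 6.626 × 10⁻³⁴ / 8.786 × 10⁻²¹ = 7.54 × 10⁻¹⁴ m = 75.4 fm.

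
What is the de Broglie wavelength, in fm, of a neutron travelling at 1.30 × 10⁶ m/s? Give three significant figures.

λ = 304 fm

p = mv = 1.675 × 10⁻²⁷ × 1.30 × 10⁶ = 2.177 × 10⁻²¹ kg·m/s.
λ = h/p = 6.626 × 10⁻³⁴ / 2.177 × 10⁻²¹ = 3.04 × 10⁻¹³ m = 304 fm.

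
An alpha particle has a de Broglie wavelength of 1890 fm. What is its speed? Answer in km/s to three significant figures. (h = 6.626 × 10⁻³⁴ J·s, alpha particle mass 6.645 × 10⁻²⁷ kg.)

v = 52.8 km/s

p = h/λ = 6.626 × 10⁻³⁴ / 1.890 × 10⁻¹² = 3.506 × 10⁻²² kg·m/s.
v = p/m = 3.506 × 10⁻²² / 6.645 × 10⁻²⁷ = 5.28 × 10⁴ m/s = 52.8 km/s.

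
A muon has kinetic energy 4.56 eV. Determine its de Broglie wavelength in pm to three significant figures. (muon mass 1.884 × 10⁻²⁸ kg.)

λ = 39.9 pm

KE = 4.56 eV = 7.305 × 10⁻¹⁹ J.
p = √(2mKE) = √(2 × 1.884 × 10⁻²⁸ × 7.305 × 10⁻¹⁹) = 1.659 × 10⁻²³ kg·m/s.
λ = h/p = 6.626 × 10⁻³⁴ / 1.659 × 10⁻²³ = 3.99 × 10⁻¹¹ m = 39.9 pm.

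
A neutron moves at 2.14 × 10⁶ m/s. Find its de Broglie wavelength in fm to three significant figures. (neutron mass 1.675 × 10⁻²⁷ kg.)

p = mv = 1.675 × 10⁻²⁷ × 2.14 × 10⁶ = 3.585 × 10⁻²¹ kg·m/s.
λ = h/p = 6.626 × 10⁻³⁴ / 3.585 × 10⁻²¹ = 1.85 × 10⁻¹³ m = 185 fm.

λ = 185 fm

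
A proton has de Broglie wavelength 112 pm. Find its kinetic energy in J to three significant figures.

p = h/λ = 6.626 × 10⁻³⁴ / 1.120 × 10⁻¹⁰ = 5.916 × 10⁻²⁴ kg·m/s.
KE = p²/(2m) = (5.916 × 10⁻²⁴)² / (2 × 1.673 × 10⁻²⁷) = 1.046 × 10⁻²⁰ J = 1.05 × 10⁻²⁰ J.

KE = 1.05 × 10⁻²⁰ J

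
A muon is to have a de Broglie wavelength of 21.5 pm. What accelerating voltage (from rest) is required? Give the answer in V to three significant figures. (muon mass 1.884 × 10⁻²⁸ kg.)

V = 15.7 V

p = h/λ = 6.626 × 10⁻³⁴ / 2.150 × 10⁻¹¹ = 3.082 × 10⁻²³ kg·m/s.
KE = p²/(2m) = 2.521 × 10⁻¹⁸ J.
V = KE/e = 2.521 × 10⁻¹⁸ / (1.602 × 10⁻¹⁹) = 15.7 V.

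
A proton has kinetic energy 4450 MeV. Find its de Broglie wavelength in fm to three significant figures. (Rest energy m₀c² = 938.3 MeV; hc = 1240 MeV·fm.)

λ = 0.234 fm

Total energy E = KE + m₀c² = 4450 + 938.3 = 5388.3 MeV.
(pc)² = E² − (m₀c²)² = (5388.3)² − (938.3)² = 2.815 × 10⁷ MeV², so pc = 5306 MeV.
λ = hc/(pc) = 1240 MeV·fm / 5306 MeV = 0.234 fm.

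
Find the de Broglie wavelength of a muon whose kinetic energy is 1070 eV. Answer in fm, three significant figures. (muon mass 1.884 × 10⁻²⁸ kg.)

KE = 1070 eV = 1.714 × 10⁻¹⁶ J.
p = √(2mKE) = √(2 × 1.884 × 10⁻²⁸ × 1.714 × 10⁻¹⁶) = 2.541 × 10⁻²² kg·m/s.
λ = h/p = 6.626 × 10⁻³⁴ / 2.541 × 10⁻²² = 2.61 × 10⁻¹² m = 2610 fm.

λ = 2610 fm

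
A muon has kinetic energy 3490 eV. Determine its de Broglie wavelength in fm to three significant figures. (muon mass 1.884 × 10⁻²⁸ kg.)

KE = 3490 eV = 5.591 × 10⁻¹⁶ J.
p = √(2mKE) = √(2 × 1.884 × 10⁻²⁸ × 5.591 × 10⁻¹⁶) = 4.590 × 10⁻²² kg·m/s.
λ = h/p = 6.626 × 10⁻³⁴ / 4.590 × 10⁻²² = 1.44 × 10⁻¹² m = 1440 fm.

λ = 1440 fm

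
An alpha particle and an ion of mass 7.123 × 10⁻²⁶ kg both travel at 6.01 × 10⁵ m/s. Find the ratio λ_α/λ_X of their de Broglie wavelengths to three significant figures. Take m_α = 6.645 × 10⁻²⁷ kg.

At fixed v, p = mv so λ = h/(mv) ∝ 1/m.
λ_α/λ_X = m_X/m_α = 7.123 × 10⁻²⁶/6.645 × 10⁻²⁷ = 10.7.

λ_α/λ_X = 10.7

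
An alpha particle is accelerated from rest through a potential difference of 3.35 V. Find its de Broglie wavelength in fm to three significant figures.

KE = 2eV = 2 × 1.602 × 10⁻¹⁹ × 3.350 = 1.073 × 10⁻¹⁸ J.
p = √(2mKE) = √(2 × 6.645 × 10⁻²⁷ × 1.073 × 10⁻¹⁸) = 1.194 × 10⁻²² kg·m/s.
λ = h/p = 6.626 × 10⁻³⁴ / 1.194 × 10⁻²² = 5.55 × 10⁻¹² m = 5550 fm.

λ = 5550 fm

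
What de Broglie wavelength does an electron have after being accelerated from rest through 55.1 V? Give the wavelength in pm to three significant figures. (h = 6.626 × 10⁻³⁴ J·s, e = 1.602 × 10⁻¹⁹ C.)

λ = 165 pm

KE = eV = 1.602 × 10⁻¹⁹ × 55.10 = 8.827 × 10⁻¹⁸ J.
p = √(2mKE) = √(2 × 9.109 × 10⁻³¹ × 8.827 × 10⁻¹⁸) = 4.010 × 10⁻²⁴ kg·m/s.
λ = h/p = 6.626 × 10⁻³⁴ / 4.010 × 10⁻²⁴ = 1.65 × 10⁻¹⁰ m = 165 pm.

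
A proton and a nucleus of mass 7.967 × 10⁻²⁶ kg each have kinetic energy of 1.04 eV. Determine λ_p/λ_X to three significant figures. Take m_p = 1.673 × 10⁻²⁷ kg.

λ_p/λ_X = 6.90

At fixed KE, p = √(2mKE) so λ = h/p ∝ 1/√m.
λ_p/λ_X = √(m_X/m_p) = √(7.967 × 10⁻²⁶/1.673 × 10⁻²⁷) = √(47.62) = 6.90.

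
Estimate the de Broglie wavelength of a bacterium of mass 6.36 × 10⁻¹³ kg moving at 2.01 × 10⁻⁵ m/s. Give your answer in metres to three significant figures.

p = mv = 6.36 × 10⁻¹³ × 2.01 × 10⁻⁵ = 1.278 × 10⁻¹⁷ kg·m/s.
λ = h/p = 6.626 × 10⁻³⁴ / 1.278 × 10⁻¹⁷ = 5.18 × 10⁻¹⁷ m.

λ = 5.18 × 10⁻¹⁷ m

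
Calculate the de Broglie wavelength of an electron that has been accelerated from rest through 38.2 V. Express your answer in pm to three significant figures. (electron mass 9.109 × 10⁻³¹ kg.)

KE = eV = 1.602 × 10⁻¹⁹ × 38.20 = 6.120 × 10⁻¹⁸ J.
p = √(2mKE) = √(2 × 9.109 × 10⁻³¹ × 6.120 × 10⁻¹⁸) = 3.339 × 10⁻²⁴ kg·m/s.
λ = h/p = 6.626 × 10⁻³⁴ / 3.339 × 10⁻²⁴ = 1.98 × 10⁻¹⁰ m = 198 pm.

λ = 198 pm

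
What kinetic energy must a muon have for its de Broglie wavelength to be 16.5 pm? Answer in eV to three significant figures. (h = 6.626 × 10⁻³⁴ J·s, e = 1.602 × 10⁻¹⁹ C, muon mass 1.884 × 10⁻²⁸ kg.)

p = h/λ = 6.626 × 10⁻³⁴ / 1.650 × 10⁻¹¹ = 4.016 × 10⁻²³ kg·m/s.
KE = p²/(2m) = (4.016 × 10⁻²³)² / (2 × 1.884 × 10⁻²⁸) = 4.280 × 10⁻¹⁸ J = 26.7 eV.

KE = 26.7 eV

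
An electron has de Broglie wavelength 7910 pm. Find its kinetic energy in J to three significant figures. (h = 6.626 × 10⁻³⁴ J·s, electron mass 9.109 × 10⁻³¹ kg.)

p = h/λ = 6.626 × 10⁻³⁴ / 7.910 × 10⁻⁹ = 8.377 × 10⁻²⁶ kg·m/s.
KE = p²/(2m) = (8.377 × 10⁻²⁶)² / (2 × 9.109 × 10⁻³¹) = 3.852 × 10⁻²¹ J = 3.85 × 10⁻²¹ J.

KE = 3.85 × 10⁻²¹ J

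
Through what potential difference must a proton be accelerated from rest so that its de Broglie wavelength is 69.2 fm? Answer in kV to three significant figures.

p = h/λ = 6.626 × 10⁻³⁴ / 6.920 × 10⁻¹⁴ = 9.575 × 10⁻²¹ kg·m/s.
KE = p²/(2m) = 2.740 × 10⁻¹⁴ J.
V = KE/e = 2.740 × 10⁻¹⁴ / (1.602 × 10⁻¹⁹) = 171 kV.

V = 171 kV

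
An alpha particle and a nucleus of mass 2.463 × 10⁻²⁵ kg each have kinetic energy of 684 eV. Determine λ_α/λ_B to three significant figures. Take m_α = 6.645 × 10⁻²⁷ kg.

At fixed KE, p = √(2mKE) so λ = h/p ∝ 1/√m.
λ_α/λ_B = √(m_B/m_α) = √(2.463 × 10⁻²⁵/6.645 × 10⁻²⁷) = √(37.07) = 6.09.

λ_α/λ_B = 6.09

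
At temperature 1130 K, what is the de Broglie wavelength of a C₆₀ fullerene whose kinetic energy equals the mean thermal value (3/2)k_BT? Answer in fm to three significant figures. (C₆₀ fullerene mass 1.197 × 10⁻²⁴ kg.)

KE = (3/2)k_BT = 1.5 × 1.381 × 10⁻²³ × 1130 = 2.341 × 10⁻²⁰ J.
p = √(2mKE) = √(2 × 1.197 × 10⁻²⁴ × 2.341 × 10⁻²⁰) = 2.367 × 10⁻²² kg·m/s.
λ = h/p = 2.80 × 10⁻¹² m = 2800 fm.

λ = 2800 fm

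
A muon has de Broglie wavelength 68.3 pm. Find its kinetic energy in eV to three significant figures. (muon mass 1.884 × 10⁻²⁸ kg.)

KE = 1.56 eV

p = h/λ = 6.626 × 10⁻³⁴ / 6.830 × 10⁻¹¹ = 9.701 × 10⁻²⁴ kg·m/s.
KE = p²/(2m) = (9.701 × 10⁻²⁴)² / (2 × 1.884 × 10⁻²⁸) = 2.498 × 10⁻¹⁹ J = 1.56 eV.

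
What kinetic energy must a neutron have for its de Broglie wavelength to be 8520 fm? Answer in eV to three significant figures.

KE = 11.3 eV

p = h/λ = 6.626 × 10⁻³⁴ / 8.520 × 10⁻¹² = 7.777 × 10⁻²³ kg·m/s.
KE = p²/(2m) = (7.777 × 10⁻²³)² / (2 × 1.675 × 10⁻²⁷) = 1.805 × 10⁻¹⁸ J = 11.3 eV.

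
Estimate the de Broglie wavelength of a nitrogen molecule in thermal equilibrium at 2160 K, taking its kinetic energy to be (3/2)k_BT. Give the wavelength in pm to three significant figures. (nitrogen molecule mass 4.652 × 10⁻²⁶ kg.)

KE = (3/2)k_BT = 1.5 × 1.381 × 10⁻²³ × 2160 = 4.474 × 10⁻²⁰ J.
p = √(2mKE) = √(2 × 4.652 × 10⁻²⁶ × 4.474 × 10⁻²⁰) = 6.452 × 10⁻²³ kg·m/s.
λ = h/p = 1.03 × 10⁻¹¹ m = 10.3 pm.

λ = 10.3 pm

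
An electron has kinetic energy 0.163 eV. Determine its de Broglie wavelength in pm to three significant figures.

λ = 3040 pm

KE = 0.163 eV = 2.611 × 10⁻²⁰ J.
p = √(2mKE) = √(2 × 9.109 × 10⁻³¹ × 2.611 × 10⁻²⁰) = 2.181 × 10⁻²⁵ kg·m/s.
λ = h/p = 6.626 × 10⁻³⁴ / 2.181 × 10⁻²⁵ = 3.04 × 10⁻⁹ m = 3040 pm.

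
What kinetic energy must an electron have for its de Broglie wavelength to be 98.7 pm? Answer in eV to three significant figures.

KE = 154 eV

p = h/λ = 6.626 × 10⁻³⁴ / 9.870 × 10⁻¹¹ = 6.713 × 10⁻²⁴ kg·m/s.
KE = p²/(2m) = (6.713 × 10⁻²⁴)² / (2 × 9.109 × 10⁻³¹) = 2.474 × 10⁻¹⁷ J = 154 eV.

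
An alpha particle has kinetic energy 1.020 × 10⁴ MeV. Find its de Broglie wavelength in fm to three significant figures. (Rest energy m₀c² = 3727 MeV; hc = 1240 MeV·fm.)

λ = 0.0924 fm

Total energy E = KE + m₀c² = 1.020 × 10⁴ + 3727 = 13927 MeV.
(pc)² = E² − (m₀c²)² = (13927)² − (3727)² = 1.801 × 10⁸ MeV², so pc = 1.342 × 10⁴ MeV.
λ = hc/(pc) = 1240 MeV·fm / 1.342 × 10⁴ MeV = 0.0924 fm.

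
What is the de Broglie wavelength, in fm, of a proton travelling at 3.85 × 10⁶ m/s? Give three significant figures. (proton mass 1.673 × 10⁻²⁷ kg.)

p = mv = 1.673 × 10⁻²⁷ × 3.85 × 10⁶ = 6.441 × 10⁻²¹ kg·m/s.
λ = h/p = 6.626 × 10⁻³⁴ / 6.441 × 10⁻²¹ = 1.03 × 10⁻¹³ m = 103 fm.

λ = 103 fm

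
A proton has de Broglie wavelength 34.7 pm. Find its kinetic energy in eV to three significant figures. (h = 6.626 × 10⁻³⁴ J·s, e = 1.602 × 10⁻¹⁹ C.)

p = h/λ = 6.626 × 10⁻³⁴ / 3.470 × 10⁻¹¹ = 1.910 × 10⁻²³ kg·m/s.
KE = p²/(2m) = (1.910 × 10⁻²³)² / (2 × 1.673 × 10⁻²⁷) = 1.090 × 10⁻¹⁹ J = 0.680 eV.

KE = 0.680 eV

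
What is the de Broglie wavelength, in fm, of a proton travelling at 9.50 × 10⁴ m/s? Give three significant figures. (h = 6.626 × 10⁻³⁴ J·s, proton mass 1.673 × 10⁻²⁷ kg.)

λ = 4170 fm

p = mv = 1.673 × 10⁻²⁷ × 9.50 × 10⁴ = 1.589 × 10⁻²² kg·m/s.
λ = h/p = 6.626 × 10⁻³⁴ / 1.589 × 10⁻²² = 4.17 × 10⁻¹² m = 4170 fm.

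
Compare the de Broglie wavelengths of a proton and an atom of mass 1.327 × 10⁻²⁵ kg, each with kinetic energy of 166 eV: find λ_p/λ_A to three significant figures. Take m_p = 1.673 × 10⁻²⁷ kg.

At fixed KE, p = √(2mKE) so λ = h/p ∝ 1/√m.
λ_p/λ_A = √(m_A/m_p) = √(1.327 × 10⁻²⁵/1.673 × 10⁻²⁷) = √(79.32) = 8.91.

λ_p/λ_A = 8.91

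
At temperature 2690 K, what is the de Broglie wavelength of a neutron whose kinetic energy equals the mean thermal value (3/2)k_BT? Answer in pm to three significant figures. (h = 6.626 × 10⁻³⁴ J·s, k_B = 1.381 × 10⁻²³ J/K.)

λ = 48.5 pm

KE = (3/2)k_BT = 1.5 × 1.381 × 10⁻²³ × 2690 = 5.572 × 10⁻²⁰ J.
p = √(2mKE) = √(2 × 1.675 × 10⁻²⁷ × 5.572 × 10⁻²⁰) = 1.366 × 10⁻²³ kg·m/s.
λ = h/p = 4.85 × 10⁻¹¹ m = 48.5 pm.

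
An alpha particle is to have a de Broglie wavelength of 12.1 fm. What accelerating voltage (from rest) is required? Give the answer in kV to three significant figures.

p = h/λ = 6.626 × 10⁻³⁴ / 1.210 × 10⁻¹⁴ = 5.476 × 10⁻²⁰ kg·m/s.
KE = p²/(2m) = 2.256 × 10⁻¹³ J.
V = KE/2e = 2.256 × 10⁻¹³ / (2 × 1.602 × 10⁻¹⁹) = 704 kV.

V = 704 kV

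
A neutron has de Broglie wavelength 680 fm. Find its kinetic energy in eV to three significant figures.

p = h/λ = 6.626 × 10⁻³⁴ / 6.800 × 10⁻¹³ = 9.744 × 10⁻²² kg·m/s.
KE = p²/(2m) = (9.744 × 10⁻²²)² / (2 × 1.675 × 10⁻²⁷) = 2.834 × 10⁻¹⁶ J = 1770 eV.

KE = 1770 eV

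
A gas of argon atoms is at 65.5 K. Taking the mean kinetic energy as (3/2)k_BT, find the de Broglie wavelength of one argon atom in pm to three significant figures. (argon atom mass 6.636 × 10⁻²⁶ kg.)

KE = (3/2)k_BT = 1.5 × 1.381 × 10⁻²³ × 65.5 = 1.357 × 10⁻²¹ J.
p = √(2mKE) = √(2 × 6.636 × 10⁻²⁶ × 1.357 × 10⁻²¹) = 1.342 × 10⁻²³ kg·m/s.
λ = h/p = 4.94 × 10⁻¹¹ m = 49.4 pm.

λ = 49.4 pm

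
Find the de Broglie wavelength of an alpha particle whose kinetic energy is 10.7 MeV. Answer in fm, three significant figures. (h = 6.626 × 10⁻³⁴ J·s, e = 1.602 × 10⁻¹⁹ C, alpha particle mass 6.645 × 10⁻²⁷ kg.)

KE = 10.7 MeV = 1.714 × 10⁻¹² J.
p = √(2mKE) = √(2 × 6.645 × 10⁻²⁷ × 1.714 × 10⁻¹²) = 1.509 × 10⁻¹⁹ kg·m/s.
λ = h/p = 6.626 × 10⁻³⁴ / 1.509 × 10⁻¹⁹ = 4.39 × 10⁻¹⁵ m = 4.39 fm.

λ = 4.39 fm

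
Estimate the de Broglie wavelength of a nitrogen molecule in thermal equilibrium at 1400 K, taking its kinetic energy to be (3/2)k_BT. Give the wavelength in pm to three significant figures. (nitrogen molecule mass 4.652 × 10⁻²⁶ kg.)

λ = 12.8 pm

KE = (3/2)k_BT = 1.5 × 1.381 × 10⁻²³ × 1400 = 2.900 × 10⁻²⁰ J.
p = √(2mKE) = √(2 × 4.652 × 10⁻²⁶ × 2.900 × 10⁻²⁰) = 5.194 × 10⁻²³ kg·m/s.
λ = h/p = 1.28 × 10⁻¹¹ m = 12.8 pm.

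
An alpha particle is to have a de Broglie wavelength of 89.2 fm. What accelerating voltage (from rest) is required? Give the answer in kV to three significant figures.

V = 13.0 kV

p = h/λ = 6.626 × 10⁻³⁴ / 8.920 × 10⁻¹⁴ = 7.428 × 10⁻²¹ kg·m/s.
KE = p²/(2m) = 4.152 × 10⁻¹⁵ J.
V = KE/2e = 4.152 × 10⁻¹⁵ / (2 × 1.602 × 10⁻¹⁹) = 13.0 kV.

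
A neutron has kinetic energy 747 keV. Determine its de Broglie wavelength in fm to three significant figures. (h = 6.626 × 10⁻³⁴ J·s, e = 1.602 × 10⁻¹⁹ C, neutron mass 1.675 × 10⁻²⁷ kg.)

λ = 33.1 fm

KE = 747 keV = 1.197 × 10⁻¹³ J.
p = √(2mKE) = √(2 × 1.675 × 10⁻²⁷ × 1.197 × 10⁻¹³) = 2.002 × 10⁻²⁰ kg·m/s.
λ = h/p = 6.626 × 10⁻³⁴ / 2.002 × 10⁻²⁰ = 3.31 × 10⁻¹⁴ m = 33.1 fm.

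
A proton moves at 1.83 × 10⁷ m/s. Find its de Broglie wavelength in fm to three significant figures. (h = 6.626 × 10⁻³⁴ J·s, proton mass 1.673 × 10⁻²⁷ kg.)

p = mv = 1.673 × 10⁻²⁷ × 1.83 × 10⁷ = 3.062 × 10⁻²⁰ kg·m/s.
λ = h/p = 6.626 × 10⁻³⁴ / 3.062 × 10⁻²⁰ = 2.16 × 10⁻¹⁴ m = 21.6 fm.

λ = 21.6 fm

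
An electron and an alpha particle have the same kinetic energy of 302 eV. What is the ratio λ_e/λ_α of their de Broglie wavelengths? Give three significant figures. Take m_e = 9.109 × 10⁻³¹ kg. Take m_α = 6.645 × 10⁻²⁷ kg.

λ_e/λ_α = 85.4

At fixed KE, p = √(2mKE) so λ = h/p ∝ 1/√m.
λ_e/λ_α = √(m_α/m_e) = √(6.645 × 10⁻²⁷/9.109 × 10⁻³¹) = √(7295) = 85.4.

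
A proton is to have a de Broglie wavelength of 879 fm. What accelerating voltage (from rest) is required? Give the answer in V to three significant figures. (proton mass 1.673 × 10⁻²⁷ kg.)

V = 1060 V

p = h/λ = 6.626 × 10⁻³⁴ / 8.790 × 10⁻¹³ = 7.538 × 10⁻²² kg·m/s.
KE = p²/(2m) = 1.698 × 10⁻¹⁶ J.
V = KE/e = 1.698 × 10⁻¹⁶ / (1.602 × 10⁻¹⁹) = 1060 V.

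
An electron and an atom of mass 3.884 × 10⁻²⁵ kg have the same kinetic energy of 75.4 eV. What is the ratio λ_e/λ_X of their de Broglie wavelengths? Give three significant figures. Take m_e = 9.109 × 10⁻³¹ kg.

At fixed KE, p = √(2mKE) so λ = h/p ∝ 1/√m.
λ_e/λ_X = √(m_X/m_e) = √(3.884 × 10⁻²⁵/9.109 × 10⁻³¹) = √(4.264 × 10⁵) = 653.

λ_e/λ_X = 653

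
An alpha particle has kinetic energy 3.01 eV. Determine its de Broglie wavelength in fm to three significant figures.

KE = 3.01 eV = 4.822 × 10⁻¹⁹ J.
p = √(2mKE) = √(2 × 6.645 × 10⁻²⁷ × 4.822 × 10⁻¹⁹) = 8.005 × 10⁻²³ kg·m/s.
λ = h/p = 6.626 × 10⁻³⁴ / 8.005 × 10⁻²³ = 8.28 × 10⁻¹² m = 8280 fm.

λ = 8280 fm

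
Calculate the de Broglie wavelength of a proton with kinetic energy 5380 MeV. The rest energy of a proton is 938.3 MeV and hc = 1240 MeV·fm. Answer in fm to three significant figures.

Total energy E = KE + m₀c² = 5380 + 938.3 = 6318.3 MeV.
(pc)² = E² − (m₀c²)² = (6318.3)² − (938.3)² = 3.904 × 10⁷ MeV², so pc = 6248 MeV.
λ = hc/(pc) = 1240 MeV·fm / 6248 MeV = 0.198 fm.

λ = 0.198 fm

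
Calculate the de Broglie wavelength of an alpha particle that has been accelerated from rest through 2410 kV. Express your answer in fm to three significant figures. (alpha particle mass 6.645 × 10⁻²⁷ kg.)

KE = 2eV = 2 × 1.602 × 10⁻¹⁹ × 2.410 × 10⁶ = 7.722 × 10⁻¹³ J.
p = √(2mKE) = √(2 × 6.645 × 10⁻²⁷ × 7.722 × 10⁻¹³) = 1.013 × 10⁻¹⁹ kg·m/s.
λ = h/p = 6.626 × 10⁻³⁴ / 1.013 × 10⁻¹⁹ = 6.54 × 10⁻¹⁵ m = 6.54 fm.

λ = 6.54 fm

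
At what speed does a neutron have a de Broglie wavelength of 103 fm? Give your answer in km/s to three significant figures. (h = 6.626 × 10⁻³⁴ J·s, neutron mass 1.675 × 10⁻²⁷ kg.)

v = 3840 km/s

p = h/λ = 6.626 × 10⁻³⁴ / 1.030 × 10⁻¹³ = 6.433 × 10⁻²¹ kg·m/s.
v = p/m = 6.433 × 10⁻²¹ / 1.675 × 10⁻²⁷ = 3.84 × 10⁶ m/s = 3840 km/s.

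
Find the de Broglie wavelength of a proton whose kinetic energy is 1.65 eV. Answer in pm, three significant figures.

λ = 22.3 pm

KE = 1.65 eV = 2.643 × 10⁻¹⁹ J.
p = √(2mKE) = √(2 × 1.673 × 10⁻²⁷ × 2.643 × 10⁻¹⁹) = 2.974 × 10⁻²³ kg·m/s.
λ = h/p = 6.626 × 10⁻³⁴ / 2.974 × 10⁻²³ = 2.23 × 10⁻¹¹ m = 22.3 pm.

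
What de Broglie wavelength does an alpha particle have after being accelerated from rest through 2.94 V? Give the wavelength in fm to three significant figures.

λ = 5920 fm

KE = 2eV = 2 × 1.602 × 10⁻¹⁹ × 2.940 = 9.420 × 10⁻¹⁹ J.
p = √(2mKE) = √(2 × 6.645 × 10⁻²⁷ × 9.420 × 10⁻¹⁹) = 1.119 × 10⁻²² kg·m/s.
λ = h/p = 6.626 × 10⁻³⁴ / 1.119 × 10⁻²² = 5.92 × 10⁻¹² m = 5920 fm.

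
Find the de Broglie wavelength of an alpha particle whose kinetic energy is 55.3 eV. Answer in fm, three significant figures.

λ = 1930 fm

KE = 55.3 eV = 8.859 × 10⁻¹⁸ J.
p = √(2mKE) = √(2 × 6.645 × 10⁻²⁷ × 8.859 × 10⁻¹⁸) = 3.431 × 10⁻²² kg·m/s.
λ = h/p = 6.626 × 10⁻³⁴ / 3.431 × 10⁻²² = 1.93 × 10⁻¹² m = 1930 fm.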